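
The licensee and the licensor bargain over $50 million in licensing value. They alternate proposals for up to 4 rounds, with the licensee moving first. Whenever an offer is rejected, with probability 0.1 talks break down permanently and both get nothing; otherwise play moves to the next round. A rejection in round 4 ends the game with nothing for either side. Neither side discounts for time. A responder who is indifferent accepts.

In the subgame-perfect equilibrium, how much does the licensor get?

40.95

Round 4 (the licensor proposes): the licensee will accept anything ≥ 0, so the licensor offers 0 and keeps 50.
Round 3 (the licensee proposes): rejecting gives the licensor an expected 0.9 × 50 = 45, so the licensee offers 45, keeping 5.
Round 2 (the licensor proposes): rejecting gives the licensee an expected 0.9 × 5 = 4.5, so the licensor offers 4.5, keeping 45.5.
Round 1 (the licensee proposes): rejecting gives the licensor an expected 0.9 × 45.5 = 40.95. The licensee offers 40.95 and keeps 50 − 40.95 = 9.05.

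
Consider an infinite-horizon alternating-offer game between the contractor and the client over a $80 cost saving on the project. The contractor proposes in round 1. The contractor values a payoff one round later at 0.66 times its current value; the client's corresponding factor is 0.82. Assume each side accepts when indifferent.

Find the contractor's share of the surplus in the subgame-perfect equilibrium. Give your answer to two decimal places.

In a stationary SPE each proposer offers the other exactly their discounted continuation value.
If the contractor keeps x when proposing and the client keeps y when proposing, then x = 80 − 0.82y and y = 80 − 0.66x.
Solving: x = 80(1 − 0.82) / (1 − 0.66·0.82) = 14.4 / 0.4588 ≈ 31.3862.
The client gets 80 − 31.3862 ≈ 48.6138.

31.39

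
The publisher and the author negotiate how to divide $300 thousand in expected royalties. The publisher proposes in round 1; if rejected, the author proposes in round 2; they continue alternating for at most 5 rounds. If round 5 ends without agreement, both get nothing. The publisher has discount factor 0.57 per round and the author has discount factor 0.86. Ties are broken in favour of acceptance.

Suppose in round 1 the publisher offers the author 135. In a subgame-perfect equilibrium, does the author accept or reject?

Round 5 (the publisher proposes): the author will accept anything ≥ 0, so the publisher offers 0 and keeps 300.
Round 4 (the author proposes): the publisher can get 300 next round, worth 0.57 × 300 = 171 now; the author offers that and keeps 129.
Round 3 (the publisher proposes): the author can get 129 next round, worth 0.86 × 129 = 110.94 now, so the publisher offers 110.94, keeping 189.06.
Round 2 (the author proposes): the publisher can get 189.06 next round, worth 0.57 × 189.06 = 107.7642 now, so the author offers 107.7642, keeping 192.2358.
So by rejecting in round 1, the author gets 192.2358 next round, worth 0.86 × 192.2358 = 165.322788 now.
Offer 135 < 165.322788, so the author rejects.

Reject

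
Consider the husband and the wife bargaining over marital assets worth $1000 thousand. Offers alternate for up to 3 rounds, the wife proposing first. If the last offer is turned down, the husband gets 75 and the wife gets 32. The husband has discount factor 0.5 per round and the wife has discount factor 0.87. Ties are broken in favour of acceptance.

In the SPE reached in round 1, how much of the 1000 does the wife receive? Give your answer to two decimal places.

Round 3 (the wife proposes): the husband gets 75 if talks fail, so the wife offers 75 and keeps 925.
Round 2 (the husband proposes): the wife can get 925 next round, worth 0.87 × 925 = 804.75 now. The husband offers 804.75 and keeps 1000 − 804.75 = 195.25.
Round 1 (the wife proposes): the husband can get 195.25 next round, worth 0.5 × 195.25 = 97.625 now, so the wife offers 97.625, keeping 902.375.

902.38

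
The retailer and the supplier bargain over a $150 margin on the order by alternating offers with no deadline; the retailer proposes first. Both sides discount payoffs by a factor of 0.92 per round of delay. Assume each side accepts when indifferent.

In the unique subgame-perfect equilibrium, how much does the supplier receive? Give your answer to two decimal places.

When the retailer proposes, the supplier accepts any offer worth at least 0.92 times what the supplier would get by proposing next round; and vice versa.
This gives x = 150 − 0.92y and y = 150 − 0.92x, where x and y are each side's share when it proposes.
Hence (1 − 0.92·0.92)x = 150(1 − 0.92), i.e. 0.1536·x = 12.
x = 78.125; the supplier's share is 150 − x = 71.875.

71.88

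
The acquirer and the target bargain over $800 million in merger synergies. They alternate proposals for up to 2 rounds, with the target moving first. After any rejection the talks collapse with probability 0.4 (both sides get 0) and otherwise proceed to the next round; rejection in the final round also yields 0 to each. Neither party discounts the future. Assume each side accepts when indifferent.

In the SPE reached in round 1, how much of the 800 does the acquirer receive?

Round 2 (the acquirer proposes): rejection yields 0 for the target; the acquirer offers 0 and keeps 800.
Round 1 (the target proposes): rejecting gives the acquirer an expected 0.6 × 800 = 480, so the target offers 480, keeping 320.

480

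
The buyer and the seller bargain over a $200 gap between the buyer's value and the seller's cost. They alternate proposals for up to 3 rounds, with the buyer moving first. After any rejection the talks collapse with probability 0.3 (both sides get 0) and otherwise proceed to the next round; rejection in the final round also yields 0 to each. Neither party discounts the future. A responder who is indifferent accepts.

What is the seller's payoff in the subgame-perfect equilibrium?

Round 3 (the buyer proposes): the seller will accept anything ≥ 0, so the buyer offers 0 and keeps 200.
Round 2 (the seller proposes): rejecting gives the buyer an expected 0.7 × 200 = 140. The seller offers 140 and keeps 200 − 140 = 60.
Round 1 (the buyer proposes): rejecting gives the seller an expected 0.7 × 60 = 42. The buyer offers 42 and keeps 200 − 42 = 158.

42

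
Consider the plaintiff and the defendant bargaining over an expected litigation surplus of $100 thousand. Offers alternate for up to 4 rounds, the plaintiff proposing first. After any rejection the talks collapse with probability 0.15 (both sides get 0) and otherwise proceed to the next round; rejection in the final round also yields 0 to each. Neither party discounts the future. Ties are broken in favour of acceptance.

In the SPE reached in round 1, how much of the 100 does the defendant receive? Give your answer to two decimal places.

74.16

Round 4 (the defendant proposes): the plaintiff will accept anything ≥ 0, so the defendant offers 0 and keeps 100.
Round 3 (the plaintiff proposes): rejecting gives the defendant an expected 0.85 × 100 = 85, so the plaintiff offers 85, keeping 15.
Round 2 (the defendant proposes): rejecting gives the plaintiff an expected 0.85 × 15 = 12.75, so the defendant offers 12.75, keeping 87.25.
Round 1 (the plaintiff proposes): rejecting gives the defendant an expected 0.85 × 87.25 = 74.1625. The plaintiff offers 74.1625 and keeps 100 − 74.1625 = 25.8375.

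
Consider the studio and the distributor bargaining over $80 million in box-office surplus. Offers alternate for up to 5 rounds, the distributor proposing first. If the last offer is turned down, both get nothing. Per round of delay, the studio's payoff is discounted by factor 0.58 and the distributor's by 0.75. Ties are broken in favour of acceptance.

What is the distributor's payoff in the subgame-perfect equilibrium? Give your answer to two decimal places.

63.35

Solve by backward induction from round 5.
Round 5 (the distributor proposes): the studio will accept anything ≥ 0, so the distributor offers 0 and keeps 80.
Round 4 (the studio proposes): the distributor can get 80 next round, worth 0.75 × 80 = 60 now, so the studio offers 60, keeping 20.
Round 3 (the distributor proposes): the studio can get 20 next round, worth 0.58 × 20 = 11.6 now; the distributor offers that and keeps 68.4.
Round 2 (the studio proposes): the distributor can get 68.4 next round, worth 0.75 × 68.4 = 51.3 now; the studio offers that and keeps 28.7.
Round 1 (the distributor proposes): the studio can get 28.7 next round, worth 0.58 × 28.7 = 16.646 now, so the distributor offers 16.646, keeping 63.354.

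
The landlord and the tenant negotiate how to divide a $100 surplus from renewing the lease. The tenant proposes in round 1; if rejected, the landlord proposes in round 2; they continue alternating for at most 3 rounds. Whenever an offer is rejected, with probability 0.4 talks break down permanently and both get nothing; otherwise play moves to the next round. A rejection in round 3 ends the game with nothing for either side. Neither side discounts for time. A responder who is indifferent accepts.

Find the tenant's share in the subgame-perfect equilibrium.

Round 3 (the tenant proposes): rejection yields 0 for the landlord; the tenant offers 0 and keeps 100.
Round 2 (the landlord proposes): rejecting gives the tenant an expected 0.6 × 100 = 60; the landlord offers that and keeps 40.
Round 1 (the tenant proposes): rejecting gives the landlord an expected 0.6 × 40 = 24. The tenant offers 24 and keeps 100 − 24 = 76.

76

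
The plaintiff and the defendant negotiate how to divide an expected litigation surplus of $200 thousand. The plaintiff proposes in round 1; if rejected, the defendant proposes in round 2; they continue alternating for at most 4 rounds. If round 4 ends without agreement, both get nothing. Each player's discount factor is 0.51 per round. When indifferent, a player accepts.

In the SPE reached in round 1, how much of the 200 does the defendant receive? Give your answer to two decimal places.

Round 4 (the defendant proposes): rejection yields 0 for the plaintiff; the defendant offers 0 and keeps 200.
Round 3 (the plaintiff proposes): the defendant can get 200 next round, worth 0.51 × 200 = 102 now; the plaintiff offers that and keeps 98.
Round 2 (the defendant proposes): the plaintiff can get 98 next round, worth 0.51 × 98 = 49.98 now; the defendant offers that and keeps 150.02.
Round 1 (the plaintiff proposes): the defendant can get 150.02 next round, worth 0.51 × 150.02 = 76.5102 now. The plaintiff offers 76.5102 and keeps 200 − 76.5102 = 123.4898.

76.51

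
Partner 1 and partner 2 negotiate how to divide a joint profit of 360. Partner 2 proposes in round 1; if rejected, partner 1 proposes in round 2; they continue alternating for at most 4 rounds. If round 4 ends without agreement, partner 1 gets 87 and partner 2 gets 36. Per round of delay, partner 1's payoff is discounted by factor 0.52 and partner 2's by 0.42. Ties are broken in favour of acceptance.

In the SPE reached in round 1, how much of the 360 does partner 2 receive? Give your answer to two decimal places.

214.63

Round 4 (partner 1 proposes): partner 2 gets 36 if talks fail, so partner 1 offers 36 and keeps 324.
Round 3 (partner 2 proposes): partner 1 can get 324 next round, worth 0.52 × 324 = 168.48 now; partner 2 offers that and keeps 191.52.
Round 2 (partner 1 proposes): partner 2 can get 191.52 next round, worth 0.42 × 191.52 = 80.4384 now, so partner 1 offers 80.4384, keeping 279.5616.
Round 1 (partner 2 proposes): partner 1 can get 279.5616 next round, worth 0.52 × 279.5616 = 145.372032 now. Partner 2 offers 145.372032 and keeps 360 − 145.372032 = 214.627968.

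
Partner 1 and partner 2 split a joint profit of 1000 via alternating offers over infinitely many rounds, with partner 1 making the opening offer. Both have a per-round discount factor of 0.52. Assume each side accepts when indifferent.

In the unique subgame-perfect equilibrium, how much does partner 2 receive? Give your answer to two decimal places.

342.11

In a stationary SPE each proposer offers the other exactly their discounted continuation value.
If partner 1 keeps x when proposing and partner 2 keeps y when proposing, then x = 1000 − 0.52y and y = 1000 − 0.52x.
Solving: x = 1000(1 − 0.52) / (1 − 0.52·0.52) = 480 / 0.7296 ≈ 657.8947.
Partner 2 gets 1000 − 657.8947 ≈ 342.1053.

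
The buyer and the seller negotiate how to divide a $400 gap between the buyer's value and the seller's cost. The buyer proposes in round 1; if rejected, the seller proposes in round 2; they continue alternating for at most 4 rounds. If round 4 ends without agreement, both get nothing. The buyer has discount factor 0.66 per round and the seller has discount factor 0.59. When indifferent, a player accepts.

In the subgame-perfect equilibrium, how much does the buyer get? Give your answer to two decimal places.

Round 4 (the seller proposes): rejection yields 0 for the buyer; the seller offers 0 and keeps 400.
Round 3 (the buyer proposes): the seller can get 400 next round, worth 0.59 × 400 = 236 now. The buyer offers 236 and keeps 400 − 236 = 164.
Round 2 (the seller proposes): the buyer can get 164 next round, worth 0.66 × 164 = 108.24 now. The seller offers 108.24 and keeps 400 − 108.24 = 291.76.
Round 1 (the buyer proposes): the seller can get 291.76 next round, worth 0.59 × 291.76 = 172.1384 now; the buyer offers that and keeps 227.8616.

227.86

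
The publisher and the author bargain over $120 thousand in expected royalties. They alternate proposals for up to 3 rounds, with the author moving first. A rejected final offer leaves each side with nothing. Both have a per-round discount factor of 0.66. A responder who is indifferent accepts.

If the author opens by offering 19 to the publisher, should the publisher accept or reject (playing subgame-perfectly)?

Reject

Round 3 (the author proposes): rejection yields 0 for the publisher; the author offers 0 and keeps 120.
Round 2 (the publisher proposes): the author can get 120 next round, worth 0.66 × 120 = 79.2 now, so the publisher offers 79.2, keeping 40.8.
So by rejecting in round 1, the publisher gets 40.8 next round, worth 0.66 × 40.8 = 26.928 now.
Offer 19 < 26.928, so the publisher rejects.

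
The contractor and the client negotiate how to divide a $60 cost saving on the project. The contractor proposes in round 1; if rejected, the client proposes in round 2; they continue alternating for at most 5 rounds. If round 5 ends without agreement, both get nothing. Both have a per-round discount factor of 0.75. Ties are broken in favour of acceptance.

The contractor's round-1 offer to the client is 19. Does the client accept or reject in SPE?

Accept

Round 5 (the contractor proposes): the client will accept anything ≥ 0, so the contractor offers 0 and keeps 60.
Round 4 (the client proposes): the contractor can get 60 next round, worth 0.75 × 60 = 45 now, so the client offers 45, keeping 15.
Round 3 (the contractor proposes): the client can get 15 next round, worth 0.75 × 15 = 11.25 now; the contractor offers that and keeps 48.75.
Round 2 (the client proposes): the contractor can get 48.75 next round, worth 0.75 × 48.75 = 36.5625 now, so the client offers 36.5625, keeping 23.4375.
So by rejecting in round 1, the client gets 23.4375 next round, worth 0.75 × 23.4375 = 17.578125 now.
Offer 19 ≥ 17.578125, so the client accepts.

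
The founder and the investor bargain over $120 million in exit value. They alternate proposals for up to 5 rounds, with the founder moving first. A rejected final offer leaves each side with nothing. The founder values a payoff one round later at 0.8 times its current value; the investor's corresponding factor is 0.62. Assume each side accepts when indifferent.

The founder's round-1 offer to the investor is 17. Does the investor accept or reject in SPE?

Reject

Round 5 (the founder proposes): the investor will accept anything ≥ 0, so the founder offers 0 and keeps 120.
Round 4 (the investor proposes): the founder can get 120 next round, worth 0.8 × 120 = 96 now, so the investor offers 96, keeping 24.
Round 3 (the founder proposes): the investor can get 24 next round, worth 0.62 × 24 = 14.88 now. The founder offers 14.88 and keeps 120 − 14.88 = 105.12.
Round 2 (the investor proposes): the founder can get 105.12 next round, worth 0.8 × 105.12 = 84.096 now; the investor offers that and keeps 35.904.
So by rejecting in round 1, the investor gets 35.904 next round, worth 0.62 × 35.904 = 22.26048 now.
Offer 17 < 22.26048, so the investor rejects.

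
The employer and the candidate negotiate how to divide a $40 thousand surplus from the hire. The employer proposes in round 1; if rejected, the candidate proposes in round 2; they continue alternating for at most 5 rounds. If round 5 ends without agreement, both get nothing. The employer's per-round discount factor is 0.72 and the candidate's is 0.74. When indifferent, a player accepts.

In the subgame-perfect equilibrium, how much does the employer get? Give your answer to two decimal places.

27.30

Solve by backward induction from round 5.
Round 5 (the employer proposes): rejection yields 0 for the candidate; the employer offers 0 and keeps 40.
Round 4 (the candidate proposes): the employer can get 40 next round, worth 0.72 × 40 = 28.8 now; the candidate offers that and keeps 11.2.
Round 3 (the employer proposes): the candidate can get 11.2 next round, worth 0.74 × 11.2 = 8.288 now, so the employer offers 8.288, keeping 31.712.
Round 2 (the candidate proposes): the employer can get 31.712 next round, worth 0.72 × 31.712 = 22.83264 now; the candidate offers that and keeps 17.16736.
Round 1 (the employer proposes): the candidate can get 17.16736 next round, worth 0.74 × 17.16736 = 12.7038464 now; the employer offers that and keeps 27.2961536.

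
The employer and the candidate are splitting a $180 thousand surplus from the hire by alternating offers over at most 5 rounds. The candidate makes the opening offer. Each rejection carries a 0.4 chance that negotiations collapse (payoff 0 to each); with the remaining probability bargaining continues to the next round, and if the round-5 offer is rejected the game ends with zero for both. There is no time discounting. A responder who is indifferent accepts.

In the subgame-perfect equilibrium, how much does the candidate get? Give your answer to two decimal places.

121.25

By backward induction:
Round 5 (the candidate proposes): rejection yields 0 for the employer; the candidate offers 0 and keeps 180.
Round 4 (the employer proposes): rejecting gives the candidate an expected 0.6 × 180 = 108. The employer offers 108 and keeps 180 − 108 = 72.
Round 3 (the candidate proposes): rejecting gives the employer an expected 0.6 × 72 = 43.2, so the candidate offers 43.2, keeping 136.8.
Round 2 (the employer proposes): rejecting gives the candidate an expected 0.6 × 136.8 = 82.08, so the employer offers 82.08, keeping 97.92.
Round 1 (the candidate proposes): rejecting gives the employer an expected 0.6 × 97.92 = 58.752; the candidate offers that and keeps 121.248.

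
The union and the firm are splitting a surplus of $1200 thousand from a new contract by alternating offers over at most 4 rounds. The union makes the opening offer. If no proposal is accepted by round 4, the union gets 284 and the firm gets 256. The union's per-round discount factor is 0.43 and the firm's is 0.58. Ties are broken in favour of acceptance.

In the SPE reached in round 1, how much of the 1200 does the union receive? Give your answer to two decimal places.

670.78

Round 4 (the firm proposes): the union gets 284 if talks fail, so the firm offers 284 and keeps 916.
Round 3 (the union proposes): the firm can get 916 next round, worth 0.58 × 916 = 531.28 now. The union offers 531.28 and keeps 1200 − 531.28 = 668.72.
Round 2 (the firm proposes): the union can get 668.72 next round, worth 0.43 × 668.72 = 287.5496 now; the firm offers that and keeps 912.4504.
Round 1 (the union proposes): the firm can get 912.4504 next round, worth 0.58 × 912.4504 = 529.221232 now, so the union offers 529.221232, keeping 670.778768.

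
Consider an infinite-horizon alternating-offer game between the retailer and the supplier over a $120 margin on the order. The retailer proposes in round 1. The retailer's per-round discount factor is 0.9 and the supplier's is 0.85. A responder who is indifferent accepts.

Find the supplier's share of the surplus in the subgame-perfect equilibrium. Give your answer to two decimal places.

43.40

When the retailer proposes, the supplier accepts any offer worth at least 0.85 times what the supplier would get by proposing next round; and vice versa.
This gives x = 120 − 0.85y and y = 120 − 0.9x, where x and y are each side's share when it proposes.
Hence (1 − 0.85·0.9)x = 120(1 − 0.85), i.e. 0.235·x = 18.
x ≈ 76.5957; the supplier's share is 120 − x ≈ 43.4043.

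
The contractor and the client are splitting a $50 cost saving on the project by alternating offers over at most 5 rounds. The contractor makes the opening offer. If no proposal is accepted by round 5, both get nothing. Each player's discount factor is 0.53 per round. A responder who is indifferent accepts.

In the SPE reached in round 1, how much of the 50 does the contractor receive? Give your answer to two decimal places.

By backward induction:
Round 5 (the contractor proposes): rejection yields 0 for the client; the contractor offers 0 and keeps 50.
Round 4 (the client proposes): the contractor can get 50 next round, worth 0.53 × 50 = 26.5 now. The client offers 26.5 and keeps 50 − 26.5 = 23.5.
Round 3 (the contractor proposes): the client can get 23.5 next round, worth 0.53 × 23.5 = 12.455 now, so the contractor offers 12.455, keeping 37.545.
Round 2 (the client proposes): the contractor can get 37.545 next round, worth 0.53 × 37.545 = 19.89885 now. The client offers 19.89885 and keeps 50 − 19.89885 = 30.10115.
Round 1 (the contractor proposes): the client can get 30.10115 next round, worth 0.53 × 30.10115 = 15.9536095 now, so the contractor offers 15.9536095, keeping 34.0463905.

34.05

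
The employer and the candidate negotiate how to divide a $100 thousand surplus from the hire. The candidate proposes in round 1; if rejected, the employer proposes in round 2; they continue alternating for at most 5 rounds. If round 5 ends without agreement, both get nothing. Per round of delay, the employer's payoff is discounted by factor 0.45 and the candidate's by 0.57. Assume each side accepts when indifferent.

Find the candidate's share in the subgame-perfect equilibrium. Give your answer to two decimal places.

Round 5 (the candidate proposes): the employer will accept anything ≥ 0, so the candidate offers 0 and keeps 100.
Round 4 (the employer proposes): the candidate can get 100 next round, worth 0.57 × 100 = 57 now; the employer offers that and keeps 43.
Round 3 (the candidate proposes): the employer can get 43 next round, worth 0.45 × 43 = 19.35 now, so the candidate offers 19.35, keeping 80.65.
Round 2 (the employer proposes): the candidate can get 80.65 next round, worth 0.57 × 80.65 = 45.9705 now. The employer offers 45.9705 and keeps 100 − 45.9705 = 54.0295.
Round 1 (the candidate proposes): the employer can get 54.0295 next round, worth 0.45 × 54.0295 = 24.313275 now. The candidate offers 24.313275 and keeps 100 − 24.313275 = 75.686725.

75.69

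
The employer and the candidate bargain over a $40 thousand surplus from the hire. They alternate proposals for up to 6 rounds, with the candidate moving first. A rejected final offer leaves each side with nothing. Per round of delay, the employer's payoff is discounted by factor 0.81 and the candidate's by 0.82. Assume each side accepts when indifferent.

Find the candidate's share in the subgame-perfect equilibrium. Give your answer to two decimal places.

16.00

Round 6 (the employer proposes): rejection yields 0 for the candidate; the employer offers 0 and keeps 40.
Round 5 (the candidate proposes): the employer can get 40 next round, worth 0.81 × 40 = 32.4 now, so the candidate offers 32.4, keeping 7.6.
Round 4 (the employer proposes): the candidate can get 7.6 next round, worth 0.82 × 7.6 = 6.232 now; the employer offers that and keeps 33.768.
Round 3 (the candidate proposes): the employer can get 33.768 next round, worth 0.81 × 33.768 = 27.35208 now, so the candidate offers 27.35208, keeping 12.64792.
Round 2 (the employer proposes): the candidate can get 12.64792 next round, worth 0.82 × 12.64792 = 10.3712944 now; the employer offers that and keeps 29.6287056.
Round 1 (the candidate proposes): the employer can get 29.6287056 next round, worth 0.81 × 29.6287056 = 23.999251536 now, so the candidate offers 23.999251536, keeping 16.000748464.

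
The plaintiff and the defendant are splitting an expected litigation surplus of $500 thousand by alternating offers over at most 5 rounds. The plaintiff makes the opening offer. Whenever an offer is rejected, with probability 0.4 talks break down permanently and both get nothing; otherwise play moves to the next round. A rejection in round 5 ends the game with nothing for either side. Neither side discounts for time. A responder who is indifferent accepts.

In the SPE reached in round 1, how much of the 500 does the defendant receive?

163.2

Round 5 (the plaintiff proposes): the defendant will accept anything ≥ 0, so the plaintiff offers 0 and keeps 500.
Round 4 (the defendant proposes): rejecting gives the plaintiff an expected 0.6 × 500 = 300. The defendant offers 300 and keeps 500 − 300 = 200.
Round 3 (the plaintiff proposes): rejecting gives the defendant an expected 0.6 × 200 = 120, so the plaintiff offers 120, keeping 380.
Round 2 (the defendant proposes): rejecting gives the plaintiff an expected 0.6 × 380 = 228; the defendant offers that and keeps 272.
Round 1 (the plaintiff proposes): rejecting gives the defendant an expected 0.6 × 272 = 163.2. The plaintiff offers 163.2 and keeps 500 − 163.2 = 336.8.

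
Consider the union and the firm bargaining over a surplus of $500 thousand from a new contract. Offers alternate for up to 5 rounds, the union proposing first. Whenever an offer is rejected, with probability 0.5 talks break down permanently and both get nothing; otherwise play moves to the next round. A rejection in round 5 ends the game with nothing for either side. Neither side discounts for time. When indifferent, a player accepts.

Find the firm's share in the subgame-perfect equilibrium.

156.25

By backward induction:
Round 5 (the union proposes): the firm will accept anything ≥ 0, so the union offers 0 and keeps 500.
Round 4 (the firm proposes): rejecting gives the union an expected 0.5 × 500 = 250; the firm offers that and keeps 250.
Round 3 (the union proposes): rejecting gives the firm an expected 0.5 × 250 = 125; the union offers that and keeps 375.
Round 2 (the firm proposes): rejecting gives the union an expected 0.5 × 375 = 187.5; the firm offers that and keeps 312.5.
Round 1 (the union proposes): rejecting gives the firm an expected 0.5 × 312.5 = 156.25. The union offers 156.25 and keeps 500 − 156.25 = 343.75.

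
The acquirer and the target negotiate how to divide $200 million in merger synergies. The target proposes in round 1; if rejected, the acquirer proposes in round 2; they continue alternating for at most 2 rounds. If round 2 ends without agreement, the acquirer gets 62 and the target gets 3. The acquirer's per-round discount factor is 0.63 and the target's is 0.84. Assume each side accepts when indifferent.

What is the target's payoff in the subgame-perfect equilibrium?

By backward induction:
Round 2 (the acquirer proposes): the target gets 3 if talks fail, so the acquirer offers 3 and keeps 197.
Round 1 (the target proposes): the acquirer can get 197 next round, worth 0.63 × 197 = 124.11 now, so the target offers 124.11, keeping 75.89.

75.89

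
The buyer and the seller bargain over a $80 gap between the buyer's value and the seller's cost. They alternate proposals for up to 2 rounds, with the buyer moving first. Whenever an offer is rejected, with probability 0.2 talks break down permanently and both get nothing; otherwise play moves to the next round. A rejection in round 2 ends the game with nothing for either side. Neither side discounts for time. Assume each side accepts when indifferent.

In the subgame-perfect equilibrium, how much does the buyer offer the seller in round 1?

By backward induction:
Round 2 (the seller proposes): rejection yields 0 for the buyer; the seller offers 0 and keeps 80.
Round 1 (the buyer proposes): rejecting gives the seller an expected 0.8 × 80 = 64; the buyer offers that and keeps 16.

64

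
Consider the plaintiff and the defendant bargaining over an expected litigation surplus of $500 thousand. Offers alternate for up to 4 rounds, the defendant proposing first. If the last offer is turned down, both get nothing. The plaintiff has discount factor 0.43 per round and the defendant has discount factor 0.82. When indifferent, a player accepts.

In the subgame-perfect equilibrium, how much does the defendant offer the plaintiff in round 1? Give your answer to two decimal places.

Round 4 (the plaintiff proposes): the defendant will accept anything ≥ 0, so the plaintiff offers 0 and keeps 500.
Round 3 (the defendant proposes): the plaintiff can get 500 next round, worth 0.43 × 500 = 215 now, so the defendant offers 215, keeping 285.
Round 2 (the plaintiff proposes): the defendant can get 285 next round, worth 0.82 × 285 = 233.7 now, so the plaintiff offers 233.7, keeping 266.3.
Round 1 (the defendant proposes): the plaintiff can get 266.3 next round, worth 0.43 × 266.3 = 114.509 now; the defendant offers that and keeps 385.491.

114.51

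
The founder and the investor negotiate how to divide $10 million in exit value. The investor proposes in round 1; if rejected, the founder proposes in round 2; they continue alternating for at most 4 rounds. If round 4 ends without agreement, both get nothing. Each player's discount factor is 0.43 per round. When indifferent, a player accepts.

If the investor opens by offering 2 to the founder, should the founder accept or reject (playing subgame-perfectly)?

Round 4 (the founder proposes): the investor will accept anything ≥ 0, so the founder offers 0 and keeps 10.
Round 3 (the investor proposes): the founder can get 10 next round, worth 0.43 × 10 = 4.3 now. The investor offers 4.3 and keeps 10 − 4.3 = 5.7.
Round 2 (the founder proposes): the investor can get 5.7 next round, worth 0.43 × 5.7 = 2.451 now. The founder offers 2.451 and keeps 10 − 2.451 = 7.549.
So by rejecting in round 1, the founder gets 7.549 next round, worth 0.43 × 7.549 = 3.24607 now.
Offer 2 < 3.24607, so the founder rejects.

Reject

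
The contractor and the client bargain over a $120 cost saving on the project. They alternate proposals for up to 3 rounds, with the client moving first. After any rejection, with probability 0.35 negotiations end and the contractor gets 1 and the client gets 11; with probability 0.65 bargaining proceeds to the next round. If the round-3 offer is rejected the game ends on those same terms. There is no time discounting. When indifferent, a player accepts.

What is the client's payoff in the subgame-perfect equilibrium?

Round 3 (the client proposes): the contractor gets 1 if talks fail, so the client offers 1 and keeps 119.
Round 2 (the contractor proposes): rejecting gives the client an expected 0.65 × 119 + 0.35 × 11 = 81.2; the contractor offers that and keeps 38.8.
Round 1 (the client proposes): rejecting gives the contractor an expected 0.65 × 38.8 + 0.35 × 1 = 25.57. The client offers 25.57 and keeps 120 − 25.57 = 94.43.

94.43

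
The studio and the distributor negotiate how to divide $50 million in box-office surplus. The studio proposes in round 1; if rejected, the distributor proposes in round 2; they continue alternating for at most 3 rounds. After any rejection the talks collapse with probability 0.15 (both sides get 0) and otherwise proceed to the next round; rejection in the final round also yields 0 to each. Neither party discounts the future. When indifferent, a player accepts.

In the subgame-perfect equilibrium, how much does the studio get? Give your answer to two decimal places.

43.63

Round 3 (the studio proposes): rejection yields 0 for the distributor; the studio offers 0 and keeps 50.
Round 2 (the distributor proposes): rejecting gives the studio an expected 0.85 × 50 = 42.5, so the distributor offers 42.5, keeping 7.5.
Round 1 (the studio proposes): rejecting gives the distributor an expected 0.85 × 7.5 = 6.375; the studio offers that and keeps 43.625.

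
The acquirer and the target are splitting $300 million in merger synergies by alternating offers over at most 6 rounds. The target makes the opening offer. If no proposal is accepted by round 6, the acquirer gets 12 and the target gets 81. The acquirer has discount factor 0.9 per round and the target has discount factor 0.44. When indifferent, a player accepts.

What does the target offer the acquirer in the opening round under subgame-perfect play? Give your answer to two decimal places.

Round 6 (the acquirer proposes): the target gets 81 if talks fail, so the acquirer offers 81 and keeps 219.
Round 5 (the target proposes): the acquirer can get 219 next round, worth 0.9 × 219 = 197.1 now. The target offers 197.1 and keeps 300 − 197.1 = 102.9.
Round 4 (the acquirer proposes): the target can get 102.9 next round, worth 0.44 × 102.9 = 45.276 now, so the acquirer offers 45.276, keeping 254.724.
Round 3 (the target proposes): the acquirer can get 254.724 next round, worth 0.9 × 254.724 = 229.2516 now; the target offers that and keeps 70.7484.
Round 2 (the acquirer proposes): the target can get 70.7484 next round, worth 0.44 × 70.7484 = 31.129296 now; the acquirer offers that and keeps 268.870704.
Round 1 (the target proposes): the acquirer can get 268.870704 next round, worth 0.9 × 268.870704 = 241.9836336 now, so the target offers 241.9836336, keeping 58.0163664.

241.98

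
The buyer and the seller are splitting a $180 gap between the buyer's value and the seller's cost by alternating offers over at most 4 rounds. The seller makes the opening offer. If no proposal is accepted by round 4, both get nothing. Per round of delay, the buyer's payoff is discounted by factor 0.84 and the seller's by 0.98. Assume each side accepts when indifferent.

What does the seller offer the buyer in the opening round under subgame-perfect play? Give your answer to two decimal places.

Round 4 (the buyer proposes): the seller will accept anything ≥ 0, so the buyer offers 0 and keeps 180.
Round 3 (the seller proposes): the buyer can get 180 next round, worth 0.84 × 180 = 151.2 now; the seller offers that and keeps 28.8.
Round 2 (the buyer proposes): the seller can get 28.8 next round, worth 0.98 × 28.8 = 28.224 now, so the buyer offers 28.224, keeping 151.776.
Round 1 (the seller proposes): the buyer can get 151.776 next round, worth 0.84 × 151.776 = 127.49184 now, so the seller offers 127.49184, keeping 52.50816.

127.49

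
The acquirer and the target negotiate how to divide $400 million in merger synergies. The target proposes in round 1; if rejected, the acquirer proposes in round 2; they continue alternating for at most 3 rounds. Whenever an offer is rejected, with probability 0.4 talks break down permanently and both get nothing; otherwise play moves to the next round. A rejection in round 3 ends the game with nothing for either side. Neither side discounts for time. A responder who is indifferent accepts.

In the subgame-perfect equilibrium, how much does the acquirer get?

96

Round 3 (the target proposes): rejection yields 0 for the acquirer; the target offers 0 and keeps 400.
Round 2 (the acquirer proposes): rejecting gives the target an expected 0.6 × 400 = 240, so the acquirer offers 240, keeping 160.
Round 1 (the target proposes): rejecting gives the acquirer an expected 0.6 × 160 = 96; the target offers that and keeps 304.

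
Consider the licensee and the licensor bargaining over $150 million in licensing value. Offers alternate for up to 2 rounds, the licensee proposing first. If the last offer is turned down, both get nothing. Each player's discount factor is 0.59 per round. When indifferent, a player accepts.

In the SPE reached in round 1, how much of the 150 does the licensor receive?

Solve by backward induction from round 2.
Round 2 (the licensor proposes): rejection yields 0 for the licensee; the licensor offers 0 and keeps 150.
Round 1 (the licensee proposes): the licensor can get 150 next round, worth 0.59 × 150 = 88.5 now; the licensee offers that and keeps 61.5.

88.5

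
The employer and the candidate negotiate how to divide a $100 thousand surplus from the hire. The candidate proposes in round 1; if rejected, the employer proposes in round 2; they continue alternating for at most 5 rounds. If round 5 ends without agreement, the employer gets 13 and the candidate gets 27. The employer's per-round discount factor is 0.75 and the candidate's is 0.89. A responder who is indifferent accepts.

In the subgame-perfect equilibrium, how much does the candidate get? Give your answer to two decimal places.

Solve by backward induction from round 5.
Round 5 (the candidate proposes): the employer gets 13 if talks fail, so the candidate offers 13 and keeps 87.
Round 4 (the employer proposes): the candidate can get 87 next round, worth 0.89 × 87 = 77.43 now; the employer offers that and keeps 22.57.
Round 3 (the candidate proposes): the employer can get 22.57 next round, worth 0.75 × 22.57 = 16.9275 now; the candidate offers that and keeps 83.0725.
Round 2 (the employer proposes): the candidate can get 83.0725 next round, worth 0.89 × 83.0725 = 73.934525 now; the employer offers that and keeps 26.065475.
Round 1 (the candidate proposes): the employer can get 26.065475 next round, worth 0.75 × 26.065475 = 19.54910625 now. The candidate offers 19.54910625 and keeps 100 − 19.54910625 = 80.45089375.

80.45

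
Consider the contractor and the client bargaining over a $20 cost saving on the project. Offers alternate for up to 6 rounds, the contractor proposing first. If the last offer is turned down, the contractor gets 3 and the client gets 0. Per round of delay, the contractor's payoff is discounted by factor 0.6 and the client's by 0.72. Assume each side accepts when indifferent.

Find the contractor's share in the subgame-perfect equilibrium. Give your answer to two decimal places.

Round 6 (the client proposes): the contractor gets 3 if talks fail, so the client offers 3 and keeps 17.
Round 5 (the contractor proposes): the client can get 17 next round, worth 0.72 × 17 = 12.24 now, so the contractor offers 12.24, keeping 7.76.
Round 4 (the client proposes): the contractor can get 7.76 next round, worth 0.6 × 7.76 = 4.656 now. The client offers 4.656 and keeps 20 − 4.656 = 15.344.
Round 3 (the contractor proposes): the client can get 15.344 next round, worth 0.72 × 15.344 = 11.04768 now, so the contractor offers 11.04768, keeping 8.95232.
Round 2 (the client proposes): the contractor can get 8.95232 next round, worth 0.6 × 8.95232 = 5.371392 now, so the client offers 5.371392, keeping 14.628608.
Round 1 (the contractor proposes): the client can get 14.628608 next round, worth 0.72 × 14.628608 = 10.53259776 now, so the contractor offers 10.53259776, keeping 9.46740224.

9.47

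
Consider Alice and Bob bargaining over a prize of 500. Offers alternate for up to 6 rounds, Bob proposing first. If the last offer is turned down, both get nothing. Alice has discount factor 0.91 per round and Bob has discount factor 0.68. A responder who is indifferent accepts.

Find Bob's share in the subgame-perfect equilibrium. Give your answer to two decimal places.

By backward induction:
Round 6 (Alice proposes): Bob will accept anything ≥ 0, so Alice offers 0 and keeps 500.
Round 5 (Bob proposes): Alice can get 500 next round, worth 0.91 × 500 = 455 now, so Bob offers 455, keeping 45.
Round 4 (Alice proposes): Bob can get 45 next round, worth 0.68 × 45 = 30.6 now, so Alice offers 30.6, keeping 469.4.
Round 3 (Bob proposes): Alice can get 469.4 next round, worth 0.91 × 469.4 = 427.154 now, so Bob offers 427.154, keeping 72.846.
Round 2 (Alice proposes): Bob can get 72.846 next round, worth 0.68 × 72.846 = 49.53528 now, so Alice offers 49.53528, keeping 450.46472.
Round 1 (Bob proposes): Alice can get 450.46472 next round, worth 0.91 × 450.46472 = 409.9228952 now, so Bob offers 409.9228952, keeping 90.0771048.

90.08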